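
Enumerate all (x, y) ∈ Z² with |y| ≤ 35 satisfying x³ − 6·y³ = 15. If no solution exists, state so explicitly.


The equation is x³ - 6y³ = 15. For fixed y, x³ = 6·y³ + 15, so a solution requires the RHS to be a perfect cube.
Strategy: iterate y from -35 to 35, compute RHS = 6·y³ + 15, and check whether it is a (positive or negative) perfect cube.
Check small values of y:
  y = 0: RHS = 15 is not a perfect cube.
  y = 1: RHS = 21 is not a perfect cube.
  y = -1: RHS = 9 is not a perfect cube.
  y = 2: RHS = 63 is not a perfect cube.
  y = -2: RHS = -33 is not a perfect cube.
  y = 3: RHS = 177 is not a perfect cube.
  y = -3: RHS = -147 is not a perfect cube.
Continuing the search up to |y| = 35 finds no solutions either.
No (x, y) in the scanned range satisfies the equation.

No integer solutions with |y| ≤ 35.


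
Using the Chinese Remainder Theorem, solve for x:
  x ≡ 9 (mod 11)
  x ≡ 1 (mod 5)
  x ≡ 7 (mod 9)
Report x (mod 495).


Moduli 11, 5, 9 are pairwise coprime; by CRT there is a unique solution modulo M = 11 · 5 · 9 = 495.
Solve pairwise, accumulating the modulus:
  Start with x ≡ 9 (mod 11).
  Combine with x ≡ 1 (mod 5): since gcd(11, 5) = 1, we get a unique residue mod 55.
    Write x = 9 + 11·t and substitute into x ≡ 1 (mod 5): 11·t ≡ 1 − 9 = -8 (mod 5).
    Reduce coefficients mod 5: 1·t ≡ 2 (mod 5).
    So t ≡ 2 (mod 5).
    Then x = 9 + 11·2 = 31, valid modulo lcm(11, 5) = 55: x ≡ 31 (mod 55).
  Combine with x ≡ 7 (mod 9): since gcd(55, 9) = 1, we get a unique residue mod 495.
    Write x = 31 + 55·t and substitute into x ≡ 7 (mod 9): 55·t ≡ 7 − 31 = -24 (mod 9).
    Reduce coefficients mod 9: 1·t ≡ 3 (mod 9).
    So t ≡ 3 (mod 9).
    Then x = 31 + 55·3 = 196, valid modulo lcm(55, 9) = 495: x ≡ 196 (mod 495).
Verify: 196 mod 11 = 9 ✓, 196 mod 5 = 1 ✓, 196 mod 9 = 7 ✓.

x ≡ 196 (mod 495).


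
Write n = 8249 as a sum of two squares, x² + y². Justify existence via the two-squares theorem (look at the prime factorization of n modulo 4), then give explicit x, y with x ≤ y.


Step 1: Factor n = 8249 = 73 · 113.
Step 2: Check the mod-4 condition on each prime factor: 73 ≡ 1 (mod 4), exponent 1; 113 ≡ 1 (mod 4), exponent 1.
All primes ≡ 3 (mod 4) appear to even exponent (or don't appear), so by the two-squares theorem n IS expressible as a sum of two squares.
Step 3: Build a representation. Here n = 73 · 113 is a product of primes ≡ 1 (mod 4). Each prime p ≡ 1 (mod 4) is itself a sum of two squares; find a² by testing p − a² for a perfect square:
  73: 73 − 1² = 72, 73 − 2² = 69, 73 − 3² = 64 = 8² ⇒ 73 = 3² + 8².
  113: 113 − 1² = 112, 113 − 2² = 109, 113 − 3² = 104, 113 − 4² = 97, 113 − 5² = 88, 113 − 6² = 77, 113 − 7² = 64 = 8² ⇒ 113 = 7² + 8².
  Combine using the Brahmagupta–Fibonacci identity (a² + b²)(c² + d²) = (ac − bd)² + (ad + bc)² = (ac + bd)² + (ad − bc)²:
  73 · 113 = 8249: from (3² + 8²)(7² + 8²), take (3·7 − 8·8, 3·8 + 8·7) = (21 − 64, 24 + 56) = (-43, 80); dropping signs (only squares matter) gives (43, 80); check 43² + 80² = 1849 + 6400 = 8249 ✓.
Step 4: Order so x ≤ y and verify: 43² + 80² = 1849 + 6400 = 8249 = n. ✓

n = 8249 = 43² + 80² (one valid representation with x ≤ y).


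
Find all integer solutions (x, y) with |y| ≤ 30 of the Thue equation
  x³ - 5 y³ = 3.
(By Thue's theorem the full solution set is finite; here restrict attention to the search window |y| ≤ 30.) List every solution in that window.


The equation is x³ - 5y³ = 3. For fixed y, x³ = 5·y³ + 3, so a solution requires the RHS to be a perfect cube.
Strategy: iterate y from -30 to 30, compute RHS = 5·y³ + 3, and check whether it is a (positive or negative) perfect cube.
Check small values of y:
  y = 0: RHS = 3 is not a perfect cube.
  y = 1: RHS = 8 = (2)³ ⇒ x = 2 works.
  y = -1: RHS = -2 is not a perfect cube.
  y = 2: RHS = 43 is not a perfect cube.
  y = -2: RHS = -37 is not a perfect cube.
  y = 3: RHS = 138 is not a perfect cube.
  y = -3: RHS = -132 is not a perfect cube.
Continuing the search up to |y| = 30 finds no further solutions beyond those listed.
Collected solutions: (2, 1).

Solutions (with |y| ≤ 30): (2, 1).


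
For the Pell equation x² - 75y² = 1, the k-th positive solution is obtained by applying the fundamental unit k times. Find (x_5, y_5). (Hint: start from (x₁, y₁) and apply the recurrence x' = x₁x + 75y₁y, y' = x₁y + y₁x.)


Step 1: Find the fundamental solution (x₁, y₁) of x² - 75y² = 1.
  Expand √75 as a continued fraction. a₀ = ⌊√75⌋ = 8; iterate m_{k+1} = d_k·a_k − m_k, d_{k+1} = (75 − m_{k+1}²)/d_k, a_{k+1} = ⌊(a₀ + m_{k+1})/d_{k+1}⌋ (starting m₀ = 0, d₀ = 1), with convergents p_k = a_k·p_{k-1} + p_{k-2}, q_k = a_k·q_{k-1} + q_{k-2} (p₋₁ = 1, q₋₁ = 0):
  k = 0: a₀ = 8; p₀/q₀ = 8/1; p₀² − 75·q₀² = 64 − 75 = -11.
  k = 1: m = 8, d = 11, a = ⌊(8 + 8)/11⌋ = 1; p/q = (1·8 + 1)/(1·1 + 0) = 9/1; p² − 75·q² = 81 − 75 = 6.
  k = 2: m = 3, d = 6, a = ⌊(8 + 3)/6⌋ = 1; p/q = (1·9 + 8)/(1·1 + 1) = 17/2; p² − 75·q² = 289 − 300 = -11.
  k = 3: m = 3, d = 11, a = ⌊(8 + 3)/11⌋ = 1; p/q = (1·17 + 9)/(1·2 + 1) = 26/3; p² − 75·q² = 676 − 675 = 1.
  The first convergent with p² − 75·q² = 1 gives the fundamental solution (x₁, y₁) = (26, 3).
Step 2: Apply the recurrence (x_{n+1}, y_{n+1}) = (x₁x_n + 75y₁y_n, x₁y_n + y₁x_n) repeatedly.
  From (x_1, y_1) = (26, 3): x_2 = 26·26 + 75·3·3 = 1351; y_2 = 26·3 + 3·26 = 156.
  From (x_2, y_2) = (1351, 156): x_3 = 26·1351 + 75·3·156 = 70226; y_3 = 26·156 + 3·1351 = 8109.
  From (x_3, y_3) = (70226, 8109): x_4 = 26·70226 + 75·3·8109 = 3650401; y_4 = 26·8109 + 3·70226 = 421512.
  From (x_4, y_4) = (3650401, 421512): x_5 = 26·3650401 + 75·3·421512 = 189750626; y_5 = 26·421512 + 3·3650401 = 21910515.
Step 3: Verify x_5² - 75·y_5² = 36005300067391876 - 36005300067391875 = 1 (should be 1). ✓

(x_1, y_1) = (26, 3); (x_5, y_5) = (189750626, 21910515).


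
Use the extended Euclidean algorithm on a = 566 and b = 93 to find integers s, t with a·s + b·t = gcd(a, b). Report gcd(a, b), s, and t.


Euclidean algorithm on (566, 93) — divide until remainder is 0:
  566 = 6 · 93 + 8
  93 = 11 · 8 + 5
  8 = 1 · 5 + 3
  5 = 1 · 3 + 2
  3 = 1 · 2 + 1
  2 = 2 · 1 + 0
gcd(566, 93) = 1.
Track Bezout coefficients alongside the remainders: start with r₀ = 566 = a·1 + b·0 (s = 1, t = 0) and r₁ = 93 = a·0 + b·1 (s = 0, t = 1); each new remainder r_{k+1} = r_{k-1} − q_k·r_k inherits s_{k+1} = s_{k-1} − q_k·s_k, t_{k+1} = t_{k-1} − q_k·t_k, so r_k = a·s_k + b·t_k at every step:
  q = 6: r = 8, s = 1 − 6·0 = 1, t = 0 − 6·1 = -6  (check: 566·1 + 93·(-6) = 8)
  q = 11: r = 5, s = 0 − 11·1 = -11, t = 1 − 11·(-6) = 67  (check: 566·(-11) + 93·67 = 5)
  q = 1: r = 3, s = 1 − 1·(-11) = 12, t = -6 − 1·67 = -73  (check: 566·12 + 93·(-73) = 3)
  q = 1: r = 2, s = -11 − 1·12 = -23, t = 67 − 1·(-73) = 140  (check: 566·(-23) + 93·140 = 2)
  q = 1: r = 1, s = 12 − 1·(-23) = 35, t = -73 − 1·140 = -213  (check: 566·35 + 93·(-213) = 1)
The row with r = 1 (the gcd) gives the Bezout coefficients s = 35, t = -213.
Result: 566 · (35) + 93 · (-213) = 1.

gcd(566, 93) = 1; s = 35, t = -213 (check: 566·35 + 93·(-213) = 1).


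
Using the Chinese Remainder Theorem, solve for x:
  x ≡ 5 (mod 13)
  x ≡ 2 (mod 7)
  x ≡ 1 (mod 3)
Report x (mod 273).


Moduli 13, 7, 3 are pairwise coprime; by CRT there is a unique solution modulo M = 13 · 7 · 3 = 273.
Solve pairwise, accumulating the modulus:
  Start with x ≡ 5 (mod 13).
  Combine with x ≡ 2 (mod 7): since gcd(13, 7) = 1, we get a unique residue mod 91.
    Write x = 5 + 13·t and substitute into x ≡ 2 (mod 7): 13·t ≡ 2 − 5 = -3 (mod 7).
    Reduce coefficients mod 7: 6·t ≡ 4 (mod 7).
    The inverse of 6 mod 7 is 6 (since 6·6 = 36 = 5·7 + 1), so t ≡ 6·4 = 24 ≡ 3 (mod 7).
    Then x = 5 + 13·3 = 44, valid modulo lcm(13, 7) = 91: x ≡ 44 (mod 91).
  Combine with x ≡ 1 (mod 3): since gcd(91, 3) = 1, we get a unique residue mod 273.
    Write x = 44 + 91·t and substitute into x ≡ 1 (mod 3): 91·t ≡ 1 − 44 = -43 (mod 3).
    Reduce coefficients mod 3: 1·t ≡ 2 (mod 3).
    So t ≡ 2 (mod 3).
    Then x = 44 + 91·2 = 226, valid modulo lcm(91, 3) = 273: x ≡ 226 (mod 273).
Verify: 226 mod 13 = 5 ✓, 226 mod 7 = 2 ✓, 226 mod 3 = 1 ✓.

x ≡ 226 (mod 273).


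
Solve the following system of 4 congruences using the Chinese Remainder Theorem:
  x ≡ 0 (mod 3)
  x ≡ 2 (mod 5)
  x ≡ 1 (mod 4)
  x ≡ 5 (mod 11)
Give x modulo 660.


Product of moduli M = 3 · 5 · 4 · 11 = 660.
Merge one congruence at a time:
  Start: x ≡ 0 (mod 3).
  Combine with x ≡ 2 (mod 5); new modulus lcm = 15.
    Write x = 0 + 3·t and substitute into x ≡ 2 (mod 5): 3·t ≡ 2 − 0 = 2 (mod 5).
    The inverse of 3 mod 5 is 2 (since 3·2 = 6 = 1·5 + 1), so t ≡ 2·2 = 4 ≡ 4 (mod 5).
    Then x = 0 + 3·4 = 12, valid modulo lcm(3, 5) = 15: x ≡ 12 (mod 15).
  Combine with x ≡ 1 (mod 4); new modulus lcm = 60.
    Write x = 12 + 15·t and substitute into x ≡ 1 (mod 4): 15·t ≡ 1 − 12 = -11 (mod 4).
    Reduce coefficients mod 4: 3·t ≡ 1 (mod 4).
    The inverse of 3 mod 4 is 3 (since 3·3 = 9 = 2·4 + 1), so t ≡ 3·1 = 3 ≡ 3 (mod 4).
    Then x = 12 + 15·3 = 57, valid modulo lcm(15, 4) = 60: x ≡ 57 (mod 60).
  Combine with x ≡ 5 (mod 11); new modulus lcm = 660.
    Write x = 57 + 60·t and substitute into x ≡ 5 (mod 11): 60·t ≡ 5 − 57 = -52 (mod 11).
    Reduce coefficients mod 11: 5·t ≡ 3 (mod 11).
    The inverse of 5 mod 11 is 9 (since 5·9 = 45 = 4·11 + 1), so t ≡ 9·3 = 27 ≡ 5 (mod 11).
    Then x = 57 + 60·5 = 357, valid modulo lcm(60, 11) = 660: x ≡ 357 (mod 660).
Verify against each original: 357 mod 3 = 0, 357 mod 5 = 2, 357 mod 4 = 1, 357 mod 11 = 5.

x ≡ 357 (mod 660).


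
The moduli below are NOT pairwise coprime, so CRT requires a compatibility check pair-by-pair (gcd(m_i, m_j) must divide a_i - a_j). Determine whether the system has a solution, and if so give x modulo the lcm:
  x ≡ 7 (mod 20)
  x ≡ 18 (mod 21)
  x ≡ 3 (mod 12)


Moduli 20, 21, 12 are not pairwise coprime, so CRT works modulo lcm(m_i) when all pairwise compatibility conditions hold.
Pairwise compatibility: gcd(m_i, m_j) must divide a_i - a_j for every pair.
Merge one congruence at a time:
  Start: x ≡ 7 (mod 20).
  Combine with x ≡ 18 (mod 21): gcd(20, 21) = 1; 18 - 7 = 11, which IS divisible by 1, so compatible.
    Write x = 7 + 20·t and substitute into x ≡ 18 (mod 21): 20·t ≡ 18 − 7 = 11 (mod 21).
    The inverse of 20 mod 21 is 20 (since 20·20 = 400 = 19·21 + 1), so t ≡ 20·11 = 220 ≡ 10 (mod 21).
    Then x = 7 + 20·10 = 207, valid modulo lcm(20, 21) = 420: x ≡ 207 (mod 420).
  Combine with x ≡ 3 (mod 12): gcd(420, 12) = 12; 3 - 207 = -204, which IS divisible by 12, so compatible.
    Write x = 207 + 420·t and substitute into x ≡ 3 (mod 12): 420·t ≡ 3 − 207 = -204 (mod 12).
    Divide the congruence (and modulus) by g = 12: 35·t ≡ -17 (mod 1).
    Modulo 1 every t works; take t = 0.
    Then x = 207 + 420·0 = 207, valid modulo lcm(420, 12) = 420: x ≡ 207 (mod 420).
Verify: 207 mod 20 = 7, 207 mod 21 = 18, 207 mod 12 = 3.

x ≡ 207 (mod 420).


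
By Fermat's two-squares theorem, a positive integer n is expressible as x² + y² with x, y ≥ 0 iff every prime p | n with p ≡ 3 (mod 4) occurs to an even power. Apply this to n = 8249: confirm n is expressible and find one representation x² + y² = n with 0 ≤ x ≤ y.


Step 1: Factor n = 8249 = 73 · 113.
Step 2: Check the mod-4 condition on each prime factor: 73 ≡ 1 (mod 4), exponent 1; 113 ≡ 1 (mod 4), exponent 1.
All primes ≡ 3 (mod 4) appear to even exponent (or don't appear), so by the two-squares theorem n IS expressible as a sum of two squares.
Step 3: Build a representation. Here n = 73 · 113 is a product of primes ≡ 1 (mod 4). Each prime p ≡ 1 (mod 4) is itself a sum of two squares; find a² by testing p − a² for a perfect square:
  73: 73 − 1² = 72, 73 − 2² = 69, 73 − 3² = 64 = 8² ⇒ 73 = 3² + 8².
  113: 113 − 1² = 112, 113 − 2² = 109, 113 − 3² = 104, 113 − 4² = 97, 113 − 5² = 88, 113 − 6² = 77, 113 − 7² = 64 = 8² ⇒ 113 = 7² + 8².
  Combine using the Brahmagupta–Fibonacci identity (a² + b²)(c² + d²) = (ac − bd)² + (ad + bc)² = (ac + bd)² + (ad − bc)²:
  73 · 113 = 8249: from (3² + 8²)(7² + 8²), take (3·7 − 8·8, 3·8 + 8·7) = (21 − 64, 24 + 56) = (-43, 80); dropping signs (only squares matter) gives (43, 80); check 43² + 80² = 1849 + 6400 = 8249 ✓.
Step 4: Order so x ≤ y and verify: 43² + 80² = 1849 + 6400 = 8249 = n. ✓

n = 8249 = 43² + 80² (one valid representation with x ≤ y).


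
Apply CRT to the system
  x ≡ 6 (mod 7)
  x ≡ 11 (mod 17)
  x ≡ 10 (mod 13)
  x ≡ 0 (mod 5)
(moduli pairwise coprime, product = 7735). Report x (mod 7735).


Product of moduli M = 7 · 17 · 13 · 5 = 7735.
Merge one congruence at a time:
  Start: x ≡ 6 (mod 7).
  Combine with x ≡ 11 (mod 17); new modulus lcm = 119.
    Write x = 6 + 7·t and substitute into x ≡ 11 (mod 17): 7·t ≡ 11 − 6 = 5 (mod 17).
    The inverse of 7 mod 17 is 5 (since 7·5 = 35 = 2·17 + 1), so t ≡ 5·5 = 25 ≡ 8 (mod 17).
    Then x = 6 + 7·8 = 62, valid modulo lcm(7, 17) = 119: x ≡ 62 (mod 119).
  Combine with x ≡ 10 (mod 13); new modulus lcm = 1547.
    Write x = 62 + 119·t and substitute into x ≡ 10 (mod 13): 119·t ≡ 10 − 62 = -52 (mod 13).
    Reduce coefficients mod 13: 2·t ≡ 0 (mod 13).
    The inverse of 2 mod 13 is 7 (since 2·7 = 14 = 1·13 + 1), so t ≡ 7·0 = 0 ≡ 0 (mod 13).
    Then x = 62 + 119·0 = 62, valid modulo lcm(119, 13) = 1547: x ≡ 62 (mod 1547).
  Combine with x ≡ 0 (mod 5); new modulus lcm = 7735.
    Write x = 62 + 1547·t and substitute into x ≡ 0 (mod 5): 1547·t ≡ 0 − 62 = -62 (mod 5).
    Reduce coefficients mod 5: 2·t ≡ 3 (mod 5).
    The inverse of 2 mod 5 is 3 (since 2·3 = 6 = 1·5 + 1), so t ≡ 3·3 = 9 ≡ 4 (mod 5).
    Then x = 62 + 1547·4 = 6250, valid modulo lcm(1547, 5) = 7735: x ≡ 6250 (mod 7735).
Verify against each original: 6250 mod 7 = 6, 6250 mod 17 = 11, 6250 mod 13 = 10, 6250 mod 5 = 0.

x ≡ 6250 (mod 7735).


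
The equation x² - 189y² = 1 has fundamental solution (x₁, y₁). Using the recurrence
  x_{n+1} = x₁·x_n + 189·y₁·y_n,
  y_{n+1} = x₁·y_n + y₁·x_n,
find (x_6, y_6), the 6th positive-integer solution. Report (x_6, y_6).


Step 1: Find the fundamental solution (x₁, y₁) of x² - 189y² = 1.
  Expand √189 as a continued fraction. a₀ = ⌊√189⌋ = 13; iterate m_{k+1} = d_k·a_k − m_k, d_{k+1} = (189 − m_{k+1}²)/d_k, a_{k+1} = ⌊(a₀ + m_{k+1})/d_{k+1}⌋ (starting m₀ = 0, d₀ = 1), with convergents p_k = a_k·p_{k-1} + p_{k-2}, q_k = a_k·q_{k-1} + q_{k-2} (p₋₁ = 1, q₋₁ = 0):
  k = 0: a₀ = 13; p₀/q₀ = 13/1; p₀² − 189·q₀² = 169 − 189 = -20.
  k = 1: m = 13, d = 20, a = ⌊(13 + 13)/20⌋ = 1; p/q = (1·13 + 1)/(1·1 + 0) = 14/1; p² − 189·q² = 196 − 189 = 7.
  k = 2: m = 7, d = 7, a = ⌊(13 + 7)/7⌋ = 2; p/q = (2·14 + 13)/(2·1 + 1) = 41/3; p² − 189·q² = 1681 − 1701 = -20.
  k = 3: m = 7, d = 20, a = ⌊(13 + 7)/20⌋ = 1; p/q = (1·41 + 14)/(1·3 + 1) = 55/4; p² − 189·q² = 3025 − 3024 = 1.
  The first convergent with p² − 189·q² = 1 gives the fundamental solution (x₁, y₁) = (55, 4).
Step 2: Apply the recurrence (x_{n+1}, y_{n+1}) = (x₁x_n + 189y₁y_n, x₁y_n + y₁x_n) repeatedly.
  From (x_1, y_1) = (55, 4): x_2 = 55·55 + 189·4·4 = 6049; y_2 = 55·4 + 4·55 = 440.
  From (x_2, y_2) = (6049, 440): x_3 = 55·6049 + 189·4·440 = 665335; y_3 = 55·440 + 4·6049 = 48396.
  From (x_3, y_3) = (665335, 48396): x_4 = 55·665335 + 189·4·48396 = 73180801; y_4 = 55·48396 + 4·665335 = 5323120.
  From (x_4, y_4) = (73180801, 5323120): x_5 = 55·73180801 + 189·4·5323120 = 8049222775; y_5 = 55·5323120 + 4·73180801 = 585494804.
  From (x_5, y_5) = (8049222775, 585494804): x_6 = 55·8049222775 + 189·4·585494804 = 885341324449; y_6 = 55·585494804 + 4·8049222775 = 64399105320.
Step 3: Verify x_6² - 189·y_6² = 783829260777109485153601 - 783829260777109485153600 = 1 (should be 1). ✓

(x_1, y_1) = (55, 4); (x_6, y_6) = (885341324449, 64399105320).


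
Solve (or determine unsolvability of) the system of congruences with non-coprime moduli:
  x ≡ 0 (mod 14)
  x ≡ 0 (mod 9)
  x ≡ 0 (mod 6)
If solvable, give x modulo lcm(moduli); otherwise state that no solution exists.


Moduli 14, 9, 6 are not pairwise coprime, so CRT works modulo lcm(m_i) when all pairwise compatibility conditions hold.
Pairwise compatibility: gcd(m_i, m_j) must divide a_i - a_j for every pair.
Merge one congruence at a time:
  Start: x ≡ 0 (mod 14).
  Combine with x ≡ 0 (mod 9): gcd(14, 9) = 1; 0 - 0 = 0, which IS divisible by 1, so compatible.
    Write x = 0 + 14·t and substitute into x ≡ 0 (mod 9): 14·t ≡ 0 − 0 = 0 (mod 9).
    Reduce coefficients mod 9: 5·t ≡ 0 (mod 9).
    The inverse of 5 mod 9 is 2 (since 5·2 = 10 = 1·9 + 1), so t ≡ 2·0 = 0 ≡ 0 (mod 9).
    Then x = 0 + 14·0 = 0, valid modulo lcm(14, 9) = 126: x ≡ 0 (mod 126).
  Combine with x ≡ 0 (mod 6): gcd(126, 6) = 6; 0 - 0 = 0, which IS divisible by 6, so compatible.
    Write x = 0 + 126·t and substitute into x ≡ 0 (mod 6): 126·t ≡ 0 − 0 = 0 (mod 6).
    Divide the congruence (and modulus) by g = 6: 21·t ≡ 0 (mod 1).
    Modulo 1 every t works; take t = 0.
    Then x = 0 + 126·0 = 0, valid modulo lcm(126, 6) = 126: x ≡ 0 (mod 126).
Verify: 0 mod 14 = 0, 0 mod 9 = 0, 0 mod 6 = 0.

x ≡ 0 (mod 126).


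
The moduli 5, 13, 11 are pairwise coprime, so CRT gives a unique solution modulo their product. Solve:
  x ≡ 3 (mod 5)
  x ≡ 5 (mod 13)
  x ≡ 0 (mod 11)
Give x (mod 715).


Moduli 5, 13, 11 are pairwise coprime; by CRT there is a unique solution modulo M = 5 · 13 · 11 = 715.
Solve pairwise, accumulating the modulus:
  Start with x ≡ 3 (mod 5).
  Combine with x ≡ 5 (mod 13): since gcd(5, 13) = 1, we get a unique residue mod 65.
    Write x = 3 + 5·t and substitute into x ≡ 5 (mod 13): 5·t ≡ 5 − 3 = 2 (mod 13).
    The inverse of 5 mod 13 is 8 (since 5·8 = 40 = 3·13 + 1), so t ≡ 8·2 = 16 ≡ 3 (mod 13).
    Then x = 3 + 5·3 = 18, valid modulo lcm(5, 13) = 65: x ≡ 18 (mod 65).
  Combine with x ≡ 0 (mod 11): since gcd(65, 11) = 1, we get a unique residue mod 715.
    Write x = 18 + 65·t and substitute into x ≡ 0 (mod 11): 65·t ≡ 0 − 18 = -18 (mod 11).
    Reduce coefficients mod 11: 10·t ≡ 4 (mod 11).
    The inverse of 10 mod 11 is 10 (since 10·10 = 100 = 9·11 + 1), so t ≡ 10·4 = 40 ≡ 7 (mod 11).
    Then x = 18 + 65·7 = 473, valid modulo lcm(65, 11) = 715: x ≡ 473 (mod 715).
Verify: 473 mod 5 = 3 ✓, 473 mod 13 = 5 ✓, 473 mod 11 = 0 ✓.

x ≡ 473 (mod 715).


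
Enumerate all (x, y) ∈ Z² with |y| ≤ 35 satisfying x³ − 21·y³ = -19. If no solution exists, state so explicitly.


The equation is x³ - 21y³ = -19. For fixed y, x³ = 21·y³ − 19, so a solution requires the RHS to be a perfect cube.
Strategy: iterate y from -35 to 35, compute RHS = 21·y³ − 19, and check whether it is a (positive or negative) perfect cube.
Check small values of y:
  y = 0: RHS = -19 is not a perfect cube.
  y = 1: RHS = 2 is not a perfect cube.
  y = -1: RHS = -40 is not a perfect cube.
  y = 2: RHS = 149 is not a perfect cube.
  y = -2: RHS = -187 is not a perfect cube.
  y = 3: RHS = 548 is not a perfect cube.
  y = -3: RHS = -586 is not a perfect cube.
Continuing the search up to |y| = 35 finds no solutions either.
No (x, y) in the scanned range satisfies the equation.

No integer solutions with |y| ≤ 35.


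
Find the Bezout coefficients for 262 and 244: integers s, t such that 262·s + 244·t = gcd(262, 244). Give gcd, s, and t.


Euclidean algorithm on (262, 244) — divide until remainder is 0:
  262 = 1 · 244 + 18
  244 = 13 · 18 + 10
  18 = 1 · 10 + 8
  10 = 1 · 8 + 2
  8 = 4 · 2 + 0
gcd(262, 244) = 2.
Track Bezout coefficients alongside the remainders: start with r₀ = 262 = a·1 + b·0 (s = 1, t = 0) and r₁ = 244 = a·0 + b·1 (s = 0, t = 1); each new remainder r_{k+1} = r_{k-1} − q_k·r_k inherits s_{k+1} = s_{k-1} − q_k·s_k, t_{k+1} = t_{k-1} − q_k·t_k, so r_k = a·s_k + b·t_k at every step:
  q = 1: r = 18, s = 1 − 1·0 = 1, t = 0 − 1·1 = -1  (check: 262·1 + 244·(-1) = 18)
  q = 13: r = 10, s = 0 − 13·1 = -13, t = 1 − 13·(-1) = 14  (check: 262·(-13) + 244·14 = 10)
  q = 1: r = 8, s = 1 − 1·(-13) = 14, t = -1 − 1·14 = -15  (check: 262·14 + 244·(-15) = 8)
  q = 1: r = 2, s = -13 − 1·14 = -27, t = 14 − 1·(-15) = 29  (check: 262·(-27) + 244·29 = 2)
The row with r = 2 (the gcd) gives the Bezout coefficients s = -27, t = 29.
Result: 262 · (-27) + 244 · (29) = 2.

gcd(262, 244) = 2; s = -27, t = 29 (check: 262·(-27) + 244·29 = 2).


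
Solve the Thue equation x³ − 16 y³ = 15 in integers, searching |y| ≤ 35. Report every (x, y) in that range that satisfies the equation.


The equation is x³ - 16y³ = 15. For fixed y, x³ = 16·y³ + 15, so a solution requires the RHS to be a perfect cube.
Strategy: iterate y from -35 to 35, compute RHS = 16·y³ + 15, and check whether it is a (positive or negative) perfect cube.
Check small values of y:
  y = 0: RHS = 15 is not a perfect cube.
  y = 1: RHS = 31 is not a perfect cube.
  y = -1: RHS = -1 = (-1)³ ⇒ x = -1 works.
  y = 2: RHS = 143 is not a perfect cube.
  y = -2: RHS = -113 is not a perfect cube.
  y = 3: RHS = 447 is not a perfect cube.
  y = -3: RHS = -417 is not a perfect cube.
Continuing the search up to |y| = 35 finds no further solutions beyond those listed.
Collected solutions: (-1, -1).

Solutions (with |y| ≤ 35): (-1, -1).


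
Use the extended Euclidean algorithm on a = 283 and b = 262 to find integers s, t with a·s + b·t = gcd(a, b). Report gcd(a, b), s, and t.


Euclidean algorithm on (283, 262) — divide until remainder is 0:
  283 = 1 · 262 + 21
  262 = 12 · 21 + 10
  21 = 2 · 10 + 1
  10 = 10 · 1 + 0
gcd(283, 262) = 1.
Track Bezout coefficients alongside the remainders: start with r₀ = 283 = a·1 + b·0 (s = 1, t = 0) and r₁ = 262 = a·0 + b·1 (s = 0, t = 1); each new remainder r_{k+1} = r_{k-1} − q_k·r_k inherits s_{k+1} = s_{k-1} − q_k·s_k, t_{k+1} = t_{k-1} − q_k·t_k, so r_k = a·s_k + b·t_k at every step:
  q = 1: r = 21, s = 1 − 1·0 = 1, t = 0 − 1·1 = -1  (check: 283·1 + 262·(-1) = 21)
  q = 12: r = 10, s = 0 − 12·1 = -12, t = 1 − 12·(-1) = 13  (check: 283·(-12) + 262·13 = 10)
  q = 2: r = 1, s = 1 − 2·(-12) = 25, t = -1 − 2·13 = -27  (check: 283·25 + 262·(-27) = 1)
The row with r = 1 (the gcd) gives the Bezout coefficients s = 25, t = -27.
Result: 283 · (25) + 262 · (-27) = 1.

gcd(283, 262) = 1; s = 25, t = -27 (check: 283·25 + 262·(-27) = 1).


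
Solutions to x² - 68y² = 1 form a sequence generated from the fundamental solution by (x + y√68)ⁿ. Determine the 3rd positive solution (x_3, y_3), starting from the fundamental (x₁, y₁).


Step 1: Find the fundamental solution (x₁, y₁) of x² - 68y² = 1.
  Expand √68 as a continued fraction. a₀ = ⌊√68⌋ = 8; iterate m_{k+1} = d_k·a_k − m_k, d_{k+1} = (68 − m_{k+1}²)/d_k, a_{k+1} = ⌊(a₀ + m_{k+1})/d_{k+1}⌋ (starting m₀ = 0, d₀ = 1), with convergents p_k = a_k·p_{k-1} + p_{k-2}, q_k = a_k·q_{k-1} + q_{k-2} (p₋₁ = 1, q₋₁ = 0):
  k = 0: a₀ = 8; p₀/q₀ = 8/1; p₀² − 68·q₀² = 64 − 68 = -4.
  k = 1: m = 8, d = 4, a = ⌊(8 + 8)/4⌋ = 4; p/q = (4·8 + 1)/(4·1 + 0) = 33/4; p² − 68·q² = 1089 − 1088 = 1.
  The first convergent with p² − 68·q² = 1 gives the fundamental solution (x₁, y₁) = (33, 4).
Step 2: Apply the recurrence (x_{n+1}, y_{n+1}) = (x₁x_n + 68y₁y_n, x₁y_n + y₁x_n) repeatedly.
  From (x_1, y_1) = (33, 4): x_2 = 33·33 + 68·4·4 = 2177; y_2 = 33·4 + 4·33 = 264.
  From (x_2, y_2) = (2177, 264): x_3 = 33·2177 + 68·4·264 = 143649; y_3 = 33·264 + 4·2177 = 17420.
Step 3: Verify x_3² - 68·y_3² = 20635035201 - 20635035200 = 1 (should be 1). ✓

(x_1, y_1) = (33, 4); (x_3, y_3) = (143649, 17420).


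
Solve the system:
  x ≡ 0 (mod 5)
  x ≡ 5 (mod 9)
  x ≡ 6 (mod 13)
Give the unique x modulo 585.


Moduli 5, 9, 13 are pairwise coprime; by CRT there is a unique solution modulo M = 5 · 9 · 13 = 585.
Solve pairwise, accumulating the modulus:
  Start with x ≡ 0 (mod 5).
  Combine with x ≡ 5 (mod 9): since gcd(5, 9) = 1, we get a unique residue mod 45.
    Write x = 0 + 5·t and substitute into x ≡ 5 (mod 9): 5·t ≡ 5 − 0 = 5 (mod 9).
    The inverse of 5 mod 9 is 2 (since 5·2 = 10 = 1·9 + 1), so t ≡ 2·5 = 10 ≡ 1 (mod 9).
    Then x = 0 + 5·1 = 5, valid modulo lcm(5, 9) = 45: x ≡ 5 (mod 45).
  Combine with x ≡ 6 (mod 13): since gcd(45, 13) = 1, we get a unique residue mod 585.
    Write x = 5 + 45·t and substitute into x ≡ 6 (mod 13): 45·t ≡ 6 − 5 = 1 (mod 13).
    Reduce coefficients mod 13: 6·t ≡ 1 (mod 13).
    The inverse of 6 mod 13 is 11 (since 6·11 = 66 = 5·13 + 1), so t ≡ 11·1 = 11 ≡ 11 (mod 13).
    Then x = 5 + 45·11 = 500, valid modulo lcm(45, 13) = 585: x ≡ 500 (mod 585).
Verify: 500 mod 5 = 0 ✓, 500 mod 9 = 5 ✓, 500 mod 13 = 6 ✓.

x ≡ 500 (mod 585).


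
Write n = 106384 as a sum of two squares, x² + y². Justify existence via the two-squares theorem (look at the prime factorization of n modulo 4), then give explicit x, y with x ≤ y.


Step 1: Factor n = 106384 = 2^4 · 61 · 109.
Step 2: Check the mod-4 condition on each prime factor: 2 = 2 (special); 61 ≡ 1 (mod 4), exponent 1; 109 ≡ 1 (mod 4), exponent 1.
All primes ≡ 3 (mod 4) appear to even exponent (or don't appear), so by the two-squares theorem n IS expressible as a sum of two squares.
Step 3: Build a representation. Group n = k² · m with k = 4 and m = 61 · 109 = 6649 (a product of primes ≡ 1 (mod 4)); a representation of m scales to one of n via (k·x)² + (k·y)² = k²(x² + y²). Each prime p ≡ 1 (mod 4) is itself a sum of two squares; find a² by testing p − a² for a perfect square:
  61: 61 − 1² = 60, 61 − 2² = 57, 61 − 3² = 52, 61 − 4² = 45, 61 − 5² = 36 = 6² ⇒ 61 = 5² + 6².
  109: 109 − 1² = 108, 109 − 2² = 105, 109 − 3² = 100 = 10² ⇒ 109 = 3² + 10².
  Combine using the Brahmagupta–Fibonacci identity (a² + b²)(c² + d²) = (ac − bd)² + (ad + bc)² = (ac + bd)² + (ad − bc)²:
  61 · 109 = 6649: from (5² + 6²)(3² + 10²), take (5·3 − 6·10, 5·10 + 6·3) = (15 − 60, 50 + 18) = (-45, 68); dropping signs (only squares matter) gives (45, 68); check 45² + 68² = 2025 + 4624 = 6649 ✓.
  Scale by k = 4: (4·45, 4·68) = (180, 272).
Step 4: Order so x ≤ y and verify: 180² + 272² = 32400 + 73984 = 106384 = n. ✓

n = 106384 = 180² + 272² (one valid representation with x ≤ y).


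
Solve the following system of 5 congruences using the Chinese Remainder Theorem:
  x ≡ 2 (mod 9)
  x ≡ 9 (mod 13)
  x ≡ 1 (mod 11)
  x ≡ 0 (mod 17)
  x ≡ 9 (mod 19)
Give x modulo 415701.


Product of moduli M = 9 · 13 · 11 · 17 · 19 = 415701.
Merge one congruence at a time:
  Start: x ≡ 2 (mod 9).
  Combine with x ≡ 9 (mod 13); new modulus lcm = 117.
    Write x = 2 + 9·t and substitute into x ≡ 9 (mod 13): 9·t ≡ 9 − 2 = 7 (mod 13).
    The inverse of 9 mod 13 is 3 (since 9·3 = 27 = 2·13 + 1), so t ≡ 3·7 = 21 ≡ 8 (mod 13).
    Then x = 2 + 9·8 = 74, valid modulo lcm(9, 13) = 117: x ≡ 74 (mod 117).
  Combine with x ≡ 1 (mod 11); new modulus lcm = 1287.
    Write x = 74 + 117·t and substitute into x ≡ 1 (mod 11): 117·t ≡ 1 − 74 = -73 (mod 11).
    Reduce coefficients mod 11: 7·t ≡ 4 (mod 11).
    The inverse of 7 mod 11 is 8 (since 7·8 = 56 = 5·11 + 1), so t ≡ 8·4 = 32 ≡ 10 (mod 11).
    Then x = 74 + 117·10 = 1244, valid modulo lcm(117, 11) = 1287: x ≡ 1244 (mod 1287).
  Combine with x ≡ 0 (mod 17); new modulus lcm = 21879.
    Write x = 1244 + 1287·t and substitute into x ≡ 0 (mod 17): 1287·t ≡ 0 − 1244 = -1244 (mod 17).
    Reduce coefficients mod 17: 12·t ≡ 14 (mod 17).
    The inverse of 12 mod 17 is 10 (since 12·10 = 120 = 7·17 + 1), so t ≡ 10·14 = 140 ≡ 4 (mod 17).
    Then x = 1244 + 1287·4 = 6392, valid modulo lcm(1287, 17) = 21879: x ≡ 6392 (mod 21879).
  Combine with x ≡ 9 (mod 19); new modulus lcm = 415701.
    Write x = 6392 + 21879·t and substitute into x ≡ 9 (mod 19): 21879·t ≡ 9 − 6392 = -6383 (mod 19).
    Reduce coefficients mod 19: 10·t ≡ 1 (mod 19).
    The inverse of 10 mod 19 is 2 (since 10·2 = 20 = 1·19 + 1), so t ≡ 2·1 = 2 ≡ 2 (mod 19).
    Then x = 6392 + 21879·2 = 50150, valid modulo lcm(21879, 19) = 415701: x ≡ 50150 (mod 415701).
Verify against each original: 50150 mod 9 = 2, 50150 mod 13 = 9, 50150 mod 11 = 1, 50150 mod 17 = 0, 50150 mod 19 = 9.

x ≡ 50150 (mod 415701).


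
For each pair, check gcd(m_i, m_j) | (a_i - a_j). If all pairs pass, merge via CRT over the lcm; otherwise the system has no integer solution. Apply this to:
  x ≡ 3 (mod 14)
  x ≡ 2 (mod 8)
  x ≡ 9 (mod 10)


Moduli 14, 8, 10 are not pairwise coprime, so CRT works modulo lcm(m_i) when all pairwise compatibility conditions hold.
Pairwise compatibility: gcd(m_i, m_j) must divide a_i - a_j for every pair.
Merge one congruence at a time:
  Start: x ≡ 3 (mod 14).
  Combine with x ≡ 2 (mod 8): gcd(14, 8) = 2, and 2 - 3 = -1 is NOT divisible by 2.
    ⇒ system is inconsistent (no integer solution).

No solution (the system is inconsistent).


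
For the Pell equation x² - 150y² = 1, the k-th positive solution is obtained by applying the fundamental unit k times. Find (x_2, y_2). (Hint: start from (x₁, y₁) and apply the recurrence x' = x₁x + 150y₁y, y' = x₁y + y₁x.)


Step 1: Find the fundamental solution (x₁, y₁) of x² - 150y² = 1.
  Expand √150 as a continued fraction. a₀ = ⌊√150⌋ = 12; iterate m_{k+1} = d_k·a_k − m_k, d_{k+1} = (150 − m_{k+1}²)/d_k, a_{k+1} = ⌊(a₀ + m_{k+1})/d_{k+1}⌋ (starting m₀ = 0, d₀ = 1), with convergents p_k = a_k·p_{k-1} + p_{k-2}, q_k = a_k·q_{k-1} + q_{k-2} (p₋₁ = 1, q₋₁ = 0):
  k = 0: a₀ = 12; p₀/q₀ = 12/1; p₀² − 150·q₀² = 144 − 150 = -6.
  k = 1: m = 12, d = 6, a = ⌊(12 + 12)/6⌋ = 4; p/q = (4·12 + 1)/(4·1 + 0) = 49/4; p² − 150·q² = 2401 − 2400 = 1.
  The first convergent with p² − 150·q² = 1 gives the fundamental solution (x₁, y₁) = (49, 4).
Step 2: Apply the recurrence (x_{n+1}, y_{n+1}) = (x₁x_n + 150y₁y_n, x₁y_n + y₁x_n) repeatedly.
  From (x_1, y_1) = (49, 4): x_2 = 49·49 + 150·4·4 = 4801; y_2 = 49·4 + 4·49 = 392.
Step 3: Verify x_2² - 150·y_2² = 23049601 - 23049600 = 1 (should be 1). ✓

(x_1, y_1) = (49, 4); (x_2, y_2) = (4801, 392).


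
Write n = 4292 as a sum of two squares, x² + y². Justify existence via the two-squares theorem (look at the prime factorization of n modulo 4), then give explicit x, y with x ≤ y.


Step 1: Factor n = 4292 = 2^2 · 29 · 37.
Step 2: Check the mod-4 condition on each prime factor: 2 = 2 (special); 29 ≡ 1 (mod 4), exponent 1; 37 ≡ 1 (mod 4), exponent 1.
All primes ≡ 3 (mod 4) appear to even exponent (or don't appear), so by the two-squares theorem n IS expressible as a sum of two squares.
Step 3: Build a representation. Group n = k² · m with k = 2 and m = 29 · 37 = 1073 (a product of primes ≡ 1 (mod 4)); a representation of m scales to one of n via (k·x)² + (k·y)² = k²(x² + y²). Each prime p ≡ 1 (mod 4) is itself a sum of two squares; find a² by testing p − a² for a perfect square:
  29: 29 − 1² = 28, 29 − 2² = 25 = 5² ⇒ 29 = 2² + 5².
  37: 37 − 1² = 36 = 6² ⇒ 37 = 1² + 6².
  Combine using the Brahmagupta–Fibonacci identity (a² + b²)(c² + d²) = (ac − bd)² + (ad + bc)² = (ac + bd)² + (ad − bc)²:
  29 · 37 = 1073: from (2² + 5²)(1² + 6²), take (2·1 − 5·6, 2·6 + 5·1) = (2 − 30, 12 + 5) = (-28, 17); dropping signs (only squares matter) gives (28, 17); check 28² + 17² = 784 + 289 = 1073 ✓.
  Scale by k = 2: (2·28, 2·17) = (56, 34).
Step 4: Order so x ≤ y and verify: 34² + 56² = 1156 + 3136 = 4292 = n. ✓

n = 4292 = 34² + 56² (one valid representation with x ≤ y).


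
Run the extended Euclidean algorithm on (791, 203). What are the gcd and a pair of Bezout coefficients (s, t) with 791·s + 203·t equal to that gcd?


Euclidean algorithm on (791, 203) — divide until remainder is 0:
  791 = 3 · 203 + 182
  203 = 1 · 182 + 21
  182 = 8 · 21 + 14
  21 = 1 · 14 + 7
  14 = 2 · 7 + 0
gcd(791, 203) = 7.
Track Bezout coefficients alongside the remainders: start with r₀ = 791 = a·1 + b·0 (s = 1, t = 0) and r₁ = 203 = a·0 + b·1 (s = 0, t = 1); each new remainder r_{k+1} = r_{k-1} − q_k·r_k inherits s_{k+1} = s_{k-1} − q_k·s_k, t_{k+1} = t_{k-1} − q_k·t_k, so r_k = a·s_k + b·t_k at every step:
  q = 3: r = 182, s = 1 − 3·0 = 1, t = 0 − 3·1 = -3  (check: 791·1 + 203·(-3) = 182)
  q = 1: r = 21, s = 0 − 1·1 = -1, t = 1 − 1·(-3) = 4  (check: 791·(-1) + 203·4 = 21)
  q = 8: r = 14, s = 1 − 8·(-1) = 9, t = -3 − 8·4 = -35  (check: 791·9 + 203·(-35) = 14)
  q = 1: r = 7, s = -1 − 1·9 = -10, t = 4 − 1·(-35) = 39  (check: 791·(-10) + 203·39 = 7)
The row with r = 7 (the gcd) gives the Bezout coefficients s = -10, t = 39.
Result: 791 · (-10) + 203 · (39) = 7.

gcd(791, 203) = 7; s = -10, t = 39 (check: 791·(-10) + 203·39 = 7).


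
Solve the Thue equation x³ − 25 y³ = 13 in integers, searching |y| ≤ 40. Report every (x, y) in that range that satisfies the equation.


The equation is x³ - 25y³ = 13. For fixed y, x³ = 25·y³ + 13, so a solution requires the RHS to be a perfect cube.
Strategy: iterate y from -40 to 40, compute RHS = 25·y³ + 13, and check whether it is a (positive or negative) perfect cube.
Check small values of y:
  y = 0: RHS = 13 is not a perfect cube.
  y = 1: RHS = 38 is not a perfect cube.
  y = -1: RHS = -12 is not a perfect cube.
  y = 2: RHS = 213 is not a perfect cube.
  y = -2: RHS = -187 is not a perfect cube.
  y = 3: RHS = 688 is not a perfect cube.
  y = -3: RHS = -662 is not a perfect cube.
Continuing the search up to |y| = 40 finds no solutions either.
No (x, y) in the scanned range satisfies the equation.

No integer solutions with |y| ≤ 40.


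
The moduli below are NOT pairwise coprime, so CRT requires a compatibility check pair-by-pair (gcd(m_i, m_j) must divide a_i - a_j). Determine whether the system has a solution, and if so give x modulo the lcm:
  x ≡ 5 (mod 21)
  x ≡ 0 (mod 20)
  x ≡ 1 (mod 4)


Moduli 21, 20, 4 are not pairwise coprime, so CRT works modulo lcm(m_i) when all pairwise compatibility conditions hold.
Pairwise compatibility: gcd(m_i, m_j) must divide a_i - a_j for every pair.
Merge one congruence at a time:
  Start: x ≡ 5 (mod 21).
  Combine with x ≡ 0 (mod 20): gcd(21, 20) = 1; 0 - 5 = -5, which IS divisible by 1, so compatible.
    Write x = 5 + 21·t and substitute into x ≡ 0 (mod 20): 21·t ≡ 0 − 5 = -5 (mod 20).
    Reduce coefficients mod 20: 1·t ≡ 15 (mod 20).
    So t ≡ 15 (mod 20).
    Then x = 5 + 21·15 = 320, valid modulo lcm(21, 20) = 420: x ≡ 320 (mod 420).
  Combine with x ≡ 1 (mod 4): gcd(420, 4) = 4, and 1 - 320 = -319 is NOT divisible by 4.
    ⇒ system is inconsistent (no integer solution).

No solution (the system is inconsistent).


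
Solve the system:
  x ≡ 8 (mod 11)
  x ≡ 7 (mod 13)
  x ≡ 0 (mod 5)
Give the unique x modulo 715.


Moduli 11, 13, 5 are pairwise coprime; by CRT there is a unique solution modulo M = 11 · 13 · 5 = 715.
Solve pairwise, accumulating the modulus:
  Start with x ≡ 8 (mod 11).
  Combine with x ≡ 7 (mod 13): since gcd(11, 13) = 1, we get a unique residue mod 143.
    Write x = 8 + 11·t and substitute into x ≡ 7 (mod 13): 11·t ≡ 7 − 8 = -1 (mod 13).
    Reduce coefficients mod 13: 11·t ≡ 12 (mod 13).
    The inverse of 11 mod 13 is 6 (since 11·6 = 66 = 5·13 + 1), so t ≡ 6·12 = 72 ≡ 7 (mod 13).
    Then x = 8 + 11·7 = 85, valid modulo lcm(11, 13) = 143: x ≡ 85 (mod 143).
  Combine with x ≡ 0 (mod 5): since gcd(143, 5) = 1, we get a unique residue mod 715.
    Write x = 85 + 143·t and substitute into x ≡ 0 (mod 5): 143·t ≡ 0 − 85 = -85 (mod 5).
    Reduce coefficients mod 5: 3·t ≡ 0 (mod 5).
    The inverse of 3 mod 5 is 2 (since 3·2 = 6 = 1·5 + 1), so t ≡ 2·0 = 0 ≡ 0 (mod 5).
    Then x = 85 + 143·0 = 85, valid modulo lcm(143, 5) = 715: x ≡ 85 (mod 715).
Verify: 85 mod 11 = 8 ✓, 85 mod 13 = 7 ✓, 85 mod 5 = 0 ✓.

x ≡ 85 (mod 715).


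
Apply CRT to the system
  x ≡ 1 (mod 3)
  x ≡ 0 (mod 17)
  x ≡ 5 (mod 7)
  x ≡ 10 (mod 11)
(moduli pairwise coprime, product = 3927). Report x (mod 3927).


Product of moduli M = 3 · 17 · 7 · 11 = 3927.
Merge one congruence at a time:
  Start: x ≡ 1 (mod 3).
  Combine with x ≡ 0 (mod 17); new modulus lcm = 51.
    Write x = 1 + 3·t and substitute into x ≡ 0 (mod 17): 3·t ≡ 0 − 1 = -1 (mod 17).
    Reduce coefficients mod 17: 3·t ≡ 16 (mod 17).
    The inverse of 3 mod 17 is 6 (since 3·6 = 18 = 1·17 + 1), so t ≡ 6·16 = 96 ≡ 11 (mod 17).
    Then x = 1 + 3·11 = 34, valid modulo lcm(3, 17) = 51: x ≡ 34 (mod 51).
  Combine with x ≡ 5 (mod 7); new modulus lcm = 357.
    Write x = 34 + 51·t and substitute into x ≡ 5 (mod 7): 51·t ≡ 5 − 34 = -29 (mod 7).
    Reduce coefficients mod 7: 2·t ≡ 6 (mod 7).
    The inverse of 2 mod 7 is 4 (since 2·4 = 8 = 1·7 + 1), so t ≡ 4·6 = 24 ≡ 3 (mod 7).
    Then x = 34 + 51·3 = 187, valid modulo lcm(51, 7) = 357: x ≡ 187 (mod 357).
  Combine with x ≡ 10 (mod 11); new modulus lcm = 3927.
    Write x = 187 + 357·t and substitute into x ≡ 10 (mod 11): 357·t ≡ 10 − 187 = -177 (mod 11).
    Reduce coefficients mod 11: 5·t ≡ 10 (mod 11).
    The inverse of 5 mod 11 is 9 (since 5·9 = 45 = 4·11 + 1), so t ≡ 9·10 = 90 ≡ 2 (mod 11).
    Then x = 187 + 357·2 = 901, valid modulo lcm(357, 11) = 3927: x ≡ 901 (mod 3927).
Verify against each original: 901 mod 3 = 1, 901 mod 17 = 0, 901 mod 7 = 5, 901 mod 11 = 10.

x ≡ 901 (mod 3927).


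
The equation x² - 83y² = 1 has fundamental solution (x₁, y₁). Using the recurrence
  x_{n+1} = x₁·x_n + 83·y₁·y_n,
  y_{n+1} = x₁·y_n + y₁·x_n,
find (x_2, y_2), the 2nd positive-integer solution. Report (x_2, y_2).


Step 1: Find the fundamental solution (x₁, y₁) of x² - 83y² = 1.
  Expand √83 as a continued fraction. a₀ = ⌊√83⌋ = 9; iterate m_{k+1} = d_k·a_k − m_k, d_{k+1} = (83 − m_{k+1}²)/d_k, a_{k+1} = ⌊(a₀ + m_{k+1})/d_{k+1}⌋ (starting m₀ = 0, d₀ = 1), with convergents p_k = a_k·p_{k-1} + p_{k-2}, q_k = a_k·q_{k-1} + q_{k-2} (p₋₁ = 1, q₋₁ = 0):
  k = 0: a₀ = 9; p₀/q₀ = 9/1; p₀² − 83·q₀² = 81 − 83 = -2.
  k = 1: m = 9, d = 2, a = ⌊(9 + 9)/2⌋ = 9; p/q = (9·9 + 1)/(9·1 + 0) = 82/9; p² − 83·q² = 6724 − 6723 = 1.
  The first convergent with p² − 83·q² = 1 gives the fundamental solution (x₁, y₁) = (82, 9).
Step 2: Apply the recurrence (x_{n+1}, y_{n+1}) = (x₁x_n + 83y₁y_n, x₁y_n + y₁x_n) repeatedly.
  From (x_1, y_1) = (82, 9): x_2 = 82·82 + 83·9·9 = 13447; y_2 = 82·9 + 9·82 = 1476.
Step 3: Verify x_2² - 83·y_2² = 180821809 - 180821808 = 1 (should be 1). ✓

(x_1, y_1) = (82, 9); (x_2, y_2) = (13447, 1476).


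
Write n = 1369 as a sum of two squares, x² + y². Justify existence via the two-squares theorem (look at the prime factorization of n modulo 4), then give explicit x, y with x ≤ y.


Step 1: Factor n = 1369 = 37^2.
Step 2: Check the mod-4 condition on each prime factor: 37 ≡ 1 (mod 4), exponent 2.
All primes ≡ 3 (mod 4) appear to even exponent (or don't appear), so by the two-squares theorem n IS expressible as a sum of two squares.
Step 3: Build a representation. Here n = 37 · 37 is a product of primes ≡ 1 (mod 4). Each prime p ≡ 1 (mod 4) is itself a sum of two squares; find a² by testing p − a² for a perfect square:
  37: 37 − 1² = 36 = 6² ⇒ 37 = 1² + 6².
  Combine using the Brahmagupta–Fibonacci identity (a² + b²)(c² + d²) = (ac − bd)² + (ad + bc)² = (ac + bd)² + (ad − bc)²:
  37 · 37 = 1369: from (1² + 6²)(1² + 6²), take (1·1 − 6·6, 1·6 + 6·1) = (1 − 36, 6 + 6) = (-35, 12); dropping signs (only squares matter) gives (35, 12); check 35² + 12² = 1225 + 144 = 1369 ✓.
Step 4: Order so x ≤ y and verify: 12² + 35² = 144 + 1225 = 1369 = n. ✓

n = 1369 = 12² + 35² (one valid representation with x ≤ y).
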